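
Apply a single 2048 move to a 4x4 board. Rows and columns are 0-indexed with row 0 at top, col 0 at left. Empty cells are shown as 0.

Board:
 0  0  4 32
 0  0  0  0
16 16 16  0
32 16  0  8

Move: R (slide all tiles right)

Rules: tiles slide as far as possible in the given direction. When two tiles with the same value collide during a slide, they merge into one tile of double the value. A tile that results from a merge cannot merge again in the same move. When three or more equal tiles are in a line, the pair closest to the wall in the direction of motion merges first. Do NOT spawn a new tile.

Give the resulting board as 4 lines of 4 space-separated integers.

Answer:  0  0  4 32
 0  0  0  0
 0  0 16 32
 0 32 16  8

Derivation:
Slide right:
row 0: [0, 0, 4, 32] -> [0, 0, 4, 32]
row 1: [0, 0, 0, 0] -> [0, 0, 0, 0]
row 2: [16, 16, 16, 0] -> [0, 0, 16, 32]
row 3: [32, 16, 0, 8] -> [0, 32, 16, 8]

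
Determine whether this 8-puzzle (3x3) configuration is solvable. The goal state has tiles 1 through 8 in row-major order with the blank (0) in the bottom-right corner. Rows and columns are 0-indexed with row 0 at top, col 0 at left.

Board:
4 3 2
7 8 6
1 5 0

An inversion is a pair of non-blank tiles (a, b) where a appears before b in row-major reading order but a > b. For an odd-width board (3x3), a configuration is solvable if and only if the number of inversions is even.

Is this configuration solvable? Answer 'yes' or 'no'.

Inversions (pairs i<j in row-major order where tile[i] > tile[j] > 0): 14
14 is even, so the puzzle is solvable.

Answer: yes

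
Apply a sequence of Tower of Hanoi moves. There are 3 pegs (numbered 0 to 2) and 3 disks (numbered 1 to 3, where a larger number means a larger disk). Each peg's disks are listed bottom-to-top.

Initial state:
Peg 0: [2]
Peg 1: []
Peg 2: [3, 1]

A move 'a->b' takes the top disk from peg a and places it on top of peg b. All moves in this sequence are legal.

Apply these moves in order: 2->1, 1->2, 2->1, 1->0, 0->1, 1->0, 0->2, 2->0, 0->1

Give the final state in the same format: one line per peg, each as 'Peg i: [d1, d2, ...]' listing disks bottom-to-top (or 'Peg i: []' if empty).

After move 1 (2->1):
Peg 0: [2]
Peg 1: [1]
Peg 2: [3]

After move 2 (1->2):
Peg 0: [2]
Peg 1: []
Peg 2: [3, 1]

After move 3 (2->1):
Peg 0: [2]
Peg 1: [1]
Peg 2: [3]

After move 4 (1->0):
Peg 0: [2, 1]
Peg 1: []
Peg 2: [3]

After move 5 (0->1):
Peg 0: [2]
Peg 1: [1]
Peg 2: [3]

After move 6 (1->0):
Peg 0: [2, 1]
Peg 1: []
Peg 2: [3]

After move 7 (0->2):
Peg 0: [2]
Peg 1: []
Peg 2: [3, 1]

After move 8 (2->0):
Peg 0: [2, 1]
Peg 1: []
Peg 2: [3]

After move 9 (0->1):
Peg 0: [2]
Peg 1: [1]
Peg 2: [3]

Answer: Peg 0: [2]
Peg 1: [1]
Peg 2: [3]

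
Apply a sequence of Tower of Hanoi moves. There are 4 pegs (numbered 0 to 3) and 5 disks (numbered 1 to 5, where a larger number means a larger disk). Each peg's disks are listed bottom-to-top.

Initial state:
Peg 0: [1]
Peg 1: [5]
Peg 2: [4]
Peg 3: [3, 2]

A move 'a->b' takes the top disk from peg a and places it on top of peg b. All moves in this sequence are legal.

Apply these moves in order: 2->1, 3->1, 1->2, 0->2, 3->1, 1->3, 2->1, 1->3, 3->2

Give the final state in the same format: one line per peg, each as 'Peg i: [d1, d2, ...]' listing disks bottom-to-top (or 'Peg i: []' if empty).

After move 1 (2->1):
Peg 0: [1]
Peg 1: [5, 4]
Peg 2: []
Peg 3: [3, 2]

After move 2 (3->1):
Peg 0: [1]
Peg 1: [5, 4, 2]
Peg 2: []
Peg 3: [3]

After move 3 (1->2):
Peg 0: [1]
Peg 1: [5, 4]
Peg 2: [2]
Peg 3: [3]

After move 4 (0->2):
Peg 0: []
Peg 1: [5, 4]
Peg 2: [2, 1]
Peg 3: [3]

After move 5 (3->1):
Peg 0: []
Peg 1: [5, 4, 3]
Peg 2: [2, 1]
Peg 3: []

After move 6 (1->3):
Peg 0: []
Peg 1: [5, 4]
Peg 2: [2, 1]
Peg 3: [3]

After move 7 (2->1):
Peg 0: []
Peg 1: [5, 4, 1]
Peg 2: [2]
Peg 3: [3]

After move 8 (1->3):
Peg 0: []
Peg 1: [5, 4]
Peg 2: [2]
Peg 3: [3, 1]

After move 9 (3->2):
Peg 0: []
Peg 1: [5, 4]
Peg 2: [2, 1]
Peg 3: [3]

Answer: Peg 0: []
Peg 1: [5, 4]
Peg 2: [2, 1]
Peg 3: [3]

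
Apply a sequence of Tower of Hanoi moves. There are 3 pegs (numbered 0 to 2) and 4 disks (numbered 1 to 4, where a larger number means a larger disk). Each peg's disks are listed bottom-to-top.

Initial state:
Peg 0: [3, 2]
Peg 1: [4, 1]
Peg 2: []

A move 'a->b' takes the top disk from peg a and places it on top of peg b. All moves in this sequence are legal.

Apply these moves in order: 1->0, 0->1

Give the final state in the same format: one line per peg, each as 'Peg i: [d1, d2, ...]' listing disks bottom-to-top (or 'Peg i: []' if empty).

After move 1 (1->0):
Peg 0: [3, 2, 1]
Peg 1: [4]
Peg 2: []

After move 2 (0->1):
Peg 0: [3, 2]
Peg 1: [4, 1]
Peg 2: []

Answer: Peg 0: [3, 2]
Peg 1: [4, 1]
Peg 2: []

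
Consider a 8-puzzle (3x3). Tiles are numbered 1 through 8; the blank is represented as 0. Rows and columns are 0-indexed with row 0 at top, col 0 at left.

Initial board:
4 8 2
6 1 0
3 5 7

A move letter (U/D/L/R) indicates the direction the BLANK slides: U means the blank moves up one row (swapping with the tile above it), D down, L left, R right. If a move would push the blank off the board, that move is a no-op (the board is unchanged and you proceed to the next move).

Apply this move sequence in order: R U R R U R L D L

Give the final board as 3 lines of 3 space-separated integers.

After move 1 (R):
4 8 2
6 1 0
3 5 7

After move 2 (U):
4 8 0
6 1 2
3 5 7

After move 3 (R):
4 8 0
6 1 2
3 5 7

After move 4 (R):
4 8 0
6 1 2
3 5 7

After move 5 (U):
4 8 0
6 1 2
3 5 7

After move 6 (R):
4 8 0
6 1 2
3 5 7

After move 7 (L):
4 0 8
6 1 2
3 5 7

After move 8 (D):
4 1 8
6 0 2
3 5 7

After move 9 (L):
4 1 8
0 6 2
3 5 7

Answer: 4 1 8
0 6 2
3 5 7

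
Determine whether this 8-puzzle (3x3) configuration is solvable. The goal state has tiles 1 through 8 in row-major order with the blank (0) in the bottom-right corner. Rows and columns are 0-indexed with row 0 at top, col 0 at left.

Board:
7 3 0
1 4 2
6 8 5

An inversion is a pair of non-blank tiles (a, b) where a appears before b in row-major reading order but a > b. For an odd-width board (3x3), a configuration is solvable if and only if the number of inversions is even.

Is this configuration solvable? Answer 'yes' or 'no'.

Answer: no

Derivation:
Inversions (pairs i<j in row-major order where tile[i] > tile[j] > 0): 11
11 is odd, so the puzzle is not solvable.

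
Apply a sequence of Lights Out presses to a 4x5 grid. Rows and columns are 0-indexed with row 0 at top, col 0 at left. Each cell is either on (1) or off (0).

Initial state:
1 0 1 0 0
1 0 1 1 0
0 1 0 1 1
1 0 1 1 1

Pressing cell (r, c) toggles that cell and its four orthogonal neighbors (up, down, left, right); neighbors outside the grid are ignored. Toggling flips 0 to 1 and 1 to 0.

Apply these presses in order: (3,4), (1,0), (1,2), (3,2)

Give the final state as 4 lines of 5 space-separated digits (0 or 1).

After press 1 at (3,4):
1 0 1 0 0
1 0 1 1 0
0 1 0 1 0
1 0 1 0 0

After press 2 at (1,0):
0 0 1 0 0
0 1 1 1 0
1 1 0 1 0
1 0 1 0 0

After press 3 at (1,2):
0 0 0 0 0
0 0 0 0 0
1 1 1 1 0
1 0 1 0 0

After press 4 at (3,2):
0 0 0 0 0
0 0 0 0 0
1 1 0 1 0
1 1 0 1 0

Answer: 0 0 0 0 0
0 0 0 0 0
1 1 0 1 0
1 1 0 1 0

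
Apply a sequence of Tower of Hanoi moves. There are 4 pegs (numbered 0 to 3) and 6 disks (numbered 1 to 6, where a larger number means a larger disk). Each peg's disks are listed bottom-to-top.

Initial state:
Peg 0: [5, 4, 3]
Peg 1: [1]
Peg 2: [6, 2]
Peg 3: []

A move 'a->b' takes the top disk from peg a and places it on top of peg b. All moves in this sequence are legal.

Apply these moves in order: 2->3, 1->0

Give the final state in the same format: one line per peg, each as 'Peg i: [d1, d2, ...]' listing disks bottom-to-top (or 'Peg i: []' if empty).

Answer: Peg 0: [5, 4, 3, 1]
Peg 1: []
Peg 2: [6]
Peg 3: [2]

Derivation:
After move 1 (2->3):
Peg 0: [5, 4, 3]
Peg 1: [1]
Peg 2: [6]
Peg 3: [2]

After move 2 (1->0):
Peg 0: [5, 4, 3, 1]
Peg 1: []
Peg 2: [6]
Peg 3: [2]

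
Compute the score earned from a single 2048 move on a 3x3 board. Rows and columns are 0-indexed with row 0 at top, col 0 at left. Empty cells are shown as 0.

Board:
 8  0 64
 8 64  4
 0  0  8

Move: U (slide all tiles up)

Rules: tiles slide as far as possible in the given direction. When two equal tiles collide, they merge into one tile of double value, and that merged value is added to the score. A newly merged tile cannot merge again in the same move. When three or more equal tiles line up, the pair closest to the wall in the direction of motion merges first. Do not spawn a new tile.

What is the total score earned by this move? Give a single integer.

Slide up:
col 0: [8, 8, 0] -> [16, 0, 0]  score +16 (running 16)
col 1: [0, 64, 0] -> [64, 0, 0]  score +0 (running 16)
col 2: [64, 4, 8] -> [64, 4, 8]  score +0 (running 16)
Board after move:
16 64 64
 0  0  4
 0  0  8

Answer: 16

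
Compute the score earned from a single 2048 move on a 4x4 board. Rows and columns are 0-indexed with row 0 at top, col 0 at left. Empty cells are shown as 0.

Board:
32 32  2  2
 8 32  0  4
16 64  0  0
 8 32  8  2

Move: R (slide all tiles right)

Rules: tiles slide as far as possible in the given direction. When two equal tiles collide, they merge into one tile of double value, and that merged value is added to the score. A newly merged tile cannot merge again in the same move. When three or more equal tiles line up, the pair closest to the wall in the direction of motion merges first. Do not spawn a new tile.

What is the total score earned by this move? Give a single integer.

Answer: 68

Derivation:
Slide right:
row 0: [32, 32, 2, 2] -> [0, 0, 64, 4]  score +68 (running 68)
row 1: [8, 32, 0, 4] -> [0, 8, 32, 4]  score +0 (running 68)
row 2: [16, 64, 0, 0] -> [0, 0, 16, 64]  score +0 (running 68)
row 3: [8, 32, 8, 2] -> [8, 32, 8, 2]  score +0 (running 68)
Board after move:
 0  0 64  4
 0  8 32  4
 0  0 16 64
 8 32  8  2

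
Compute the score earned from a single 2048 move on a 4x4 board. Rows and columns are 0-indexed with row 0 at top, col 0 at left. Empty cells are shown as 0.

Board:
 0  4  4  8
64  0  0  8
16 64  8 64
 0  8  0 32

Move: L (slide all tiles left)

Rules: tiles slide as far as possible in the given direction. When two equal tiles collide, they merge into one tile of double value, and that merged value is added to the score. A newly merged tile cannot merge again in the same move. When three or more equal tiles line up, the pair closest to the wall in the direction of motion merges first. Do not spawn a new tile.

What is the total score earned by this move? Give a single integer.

Slide left:
row 0: [0, 4, 4, 8] -> [8, 8, 0, 0]  score +8 (running 8)
row 1: [64, 0, 0, 8] -> [64, 8, 0, 0]  score +0 (running 8)
row 2: [16, 64, 8, 64] -> [16, 64, 8, 64]  score +0 (running 8)
row 3: [0, 8, 0, 32] -> [8, 32, 0, 0]  score +0 (running 8)
Board after move:
 8  8  0  0
64  8  0  0
16 64  8 64
 8 32  0  0

Answer: 8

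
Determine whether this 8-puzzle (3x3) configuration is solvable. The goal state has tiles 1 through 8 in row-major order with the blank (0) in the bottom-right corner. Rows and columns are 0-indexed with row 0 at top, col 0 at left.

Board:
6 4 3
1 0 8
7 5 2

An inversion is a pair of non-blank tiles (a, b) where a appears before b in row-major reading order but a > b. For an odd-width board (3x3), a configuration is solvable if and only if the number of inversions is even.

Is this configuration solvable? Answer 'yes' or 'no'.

Answer: yes

Derivation:
Inversions (pairs i<j in row-major order where tile[i] > tile[j] > 0): 16
16 is even, so the puzzle is solvable.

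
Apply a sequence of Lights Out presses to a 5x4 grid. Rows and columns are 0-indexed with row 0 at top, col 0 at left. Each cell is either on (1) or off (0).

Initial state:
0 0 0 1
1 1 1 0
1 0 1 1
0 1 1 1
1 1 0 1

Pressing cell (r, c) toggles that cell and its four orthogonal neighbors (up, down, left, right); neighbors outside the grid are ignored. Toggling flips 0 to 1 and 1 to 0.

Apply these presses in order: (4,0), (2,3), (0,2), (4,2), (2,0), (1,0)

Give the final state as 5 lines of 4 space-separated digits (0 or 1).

After press 1 at (4,0):
0 0 0 1
1 1 1 0
1 0 1 1
1 1 1 1
0 0 0 1

After press 2 at (2,3):
0 0 0 1
1 1 1 1
1 0 0 0
1 1 1 0
0 0 0 1

After press 3 at (0,2):
0 1 1 0
1 1 0 1
1 0 0 0
1 1 1 0
0 0 0 1

After press 4 at (4,2):
0 1 1 0
1 1 0 1
1 0 0 0
1 1 0 0
0 1 1 0

After press 5 at (2,0):
0 1 1 0
0 1 0 1
0 1 0 0
0 1 0 0
0 1 1 0

After press 6 at (1,0):
1 1 1 0
1 0 0 1
1 1 0 0
0 1 0 0
0 1 1 0

Answer: 1 1 1 0
1 0 0 1
1 1 0 0
0 1 0 0
0 1 1 0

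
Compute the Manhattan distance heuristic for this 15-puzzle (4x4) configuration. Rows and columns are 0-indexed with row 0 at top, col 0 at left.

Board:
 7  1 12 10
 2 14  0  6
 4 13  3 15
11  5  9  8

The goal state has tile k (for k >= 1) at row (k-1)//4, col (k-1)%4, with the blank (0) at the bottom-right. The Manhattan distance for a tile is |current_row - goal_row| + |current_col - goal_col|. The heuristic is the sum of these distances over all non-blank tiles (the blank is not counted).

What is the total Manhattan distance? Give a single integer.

Answer: 39

Derivation:
Tile 7: at (0,0), goal (1,2), distance |0-1|+|0-2| = 3
Tile 1: at (0,1), goal (0,0), distance |0-0|+|1-0| = 1
Tile 12: at (0,2), goal (2,3), distance |0-2|+|2-3| = 3
Tile 10: at (0,3), goal (2,1), distance |0-2|+|3-1| = 4
Tile 2: at (1,0), goal (0,1), distance |1-0|+|0-1| = 2
Tile 14: at (1,1), goal (3,1), distance |1-3|+|1-1| = 2
Tile 6: at (1,3), goal (1,1), distance |1-1|+|3-1| = 2
Tile 4: at (2,0), goal (0,3), distance |2-0|+|0-3| = 5
Tile 13: at (2,1), goal (3,0), distance |2-3|+|1-0| = 2
Tile 3: at (2,2), goal (0,2), distance |2-0|+|2-2| = 2
Tile 15: at (2,3), goal (3,2), distance |2-3|+|3-2| = 2
Tile 11: at (3,0), goal (2,2), distance |3-2|+|0-2| = 3
Tile 5: at (3,1), goal (1,0), distance |3-1|+|1-0| = 3
Tile 9: at (3,2), goal (2,0), distance |3-2|+|2-0| = 3
Tile 8: at (3,3), goal (1,3), distance |3-1|+|3-3| = 2
Sum: 3 + 1 + 3 + 4 + 2 + 2 + 2 + 5 + 2 + 2 + 2 + 3 + 3 + 3 + 2 = 39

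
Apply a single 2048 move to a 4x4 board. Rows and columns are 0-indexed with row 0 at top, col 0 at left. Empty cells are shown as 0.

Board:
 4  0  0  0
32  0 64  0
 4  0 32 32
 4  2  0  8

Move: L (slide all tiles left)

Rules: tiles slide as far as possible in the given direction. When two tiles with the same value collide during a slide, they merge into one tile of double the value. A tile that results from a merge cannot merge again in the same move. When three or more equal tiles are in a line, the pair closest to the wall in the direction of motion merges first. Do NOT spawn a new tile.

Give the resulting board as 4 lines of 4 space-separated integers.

Slide left:
row 0: [4, 0, 0, 0] -> [4, 0, 0, 0]
row 1: [32, 0, 64, 0] -> [32, 64, 0, 0]
row 2: [4, 0, 32, 32] -> [4, 64, 0, 0]
row 3: [4, 2, 0, 8] -> [4, 2, 8, 0]

Answer:  4  0  0  0
32 64  0  0
 4 64  0  0
 4  2  8  0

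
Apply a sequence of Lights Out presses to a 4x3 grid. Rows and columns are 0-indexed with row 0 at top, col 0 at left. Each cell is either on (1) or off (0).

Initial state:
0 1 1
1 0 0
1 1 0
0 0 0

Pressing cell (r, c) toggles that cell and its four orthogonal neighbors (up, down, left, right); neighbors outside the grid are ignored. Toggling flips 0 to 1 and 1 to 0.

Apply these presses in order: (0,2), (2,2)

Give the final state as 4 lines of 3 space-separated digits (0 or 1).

After press 1 at (0,2):
0 0 0
1 0 1
1 1 0
0 0 0

After press 2 at (2,2):
0 0 0
1 0 0
1 0 1
0 0 1

Answer: 0 0 0
1 0 0
1 0 1
0 0 1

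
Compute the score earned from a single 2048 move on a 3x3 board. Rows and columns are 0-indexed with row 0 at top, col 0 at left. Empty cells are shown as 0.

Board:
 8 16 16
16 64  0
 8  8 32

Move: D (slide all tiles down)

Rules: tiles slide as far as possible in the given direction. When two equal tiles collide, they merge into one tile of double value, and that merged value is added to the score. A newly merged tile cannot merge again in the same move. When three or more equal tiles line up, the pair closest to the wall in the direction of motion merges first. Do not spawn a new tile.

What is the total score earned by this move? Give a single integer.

Slide down:
col 0: [8, 16, 8] -> [8, 16, 8]  score +0 (running 0)
col 1: [16, 64, 8] -> [16, 64, 8]  score +0 (running 0)
col 2: [16, 0, 32] -> [0, 16, 32]  score +0 (running 0)
Board after move:
 8 16  0
16 64 16
 8  8 32

Answer: 0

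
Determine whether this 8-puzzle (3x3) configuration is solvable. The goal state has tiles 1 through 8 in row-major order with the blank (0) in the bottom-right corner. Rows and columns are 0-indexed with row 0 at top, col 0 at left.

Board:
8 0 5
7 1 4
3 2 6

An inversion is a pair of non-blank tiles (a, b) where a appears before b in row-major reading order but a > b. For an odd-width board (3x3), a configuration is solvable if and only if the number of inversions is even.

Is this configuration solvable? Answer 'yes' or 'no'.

Answer: no

Derivation:
Inversions (pairs i<j in row-major order where tile[i] > tile[j] > 0): 19
19 is odd, so the puzzle is not solvable.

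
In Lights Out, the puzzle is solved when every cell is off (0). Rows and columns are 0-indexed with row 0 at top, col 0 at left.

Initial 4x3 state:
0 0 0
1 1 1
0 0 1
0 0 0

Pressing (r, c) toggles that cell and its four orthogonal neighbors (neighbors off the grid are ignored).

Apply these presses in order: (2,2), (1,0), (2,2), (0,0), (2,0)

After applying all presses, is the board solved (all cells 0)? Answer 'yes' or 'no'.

After press 1 at (2,2):
0 0 0
1 1 0
0 1 0
0 0 1

After press 2 at (1,0):
1 0 0
0 0 0
1 1 0
0 0 1

After press 3 at (2,2):
1 0 0
0 0 1
1 0 1
0 0 0

After press 4 at (0,0):
0 1 0
1 0 1
1 0 1
0 0 0

After press 5 at (2,0):
0 1 0
0 0 1
0 1 1
1 0 0

Lights still on: 5

Answer: no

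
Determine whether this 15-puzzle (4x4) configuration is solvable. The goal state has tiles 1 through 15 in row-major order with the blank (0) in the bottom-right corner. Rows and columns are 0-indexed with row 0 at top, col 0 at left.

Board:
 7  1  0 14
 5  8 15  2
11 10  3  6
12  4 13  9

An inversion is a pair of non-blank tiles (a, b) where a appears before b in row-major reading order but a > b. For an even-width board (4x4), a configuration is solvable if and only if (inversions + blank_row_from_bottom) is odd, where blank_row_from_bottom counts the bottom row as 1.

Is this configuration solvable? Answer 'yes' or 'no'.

Answer: no

Derivation:
Inversions: 46
Blank is in row 0 (0-indexed from top), which is row 4 counting from the bottom (bottom = 1).
46 + 4 = 50, which is even, so the puzzle is not solvable.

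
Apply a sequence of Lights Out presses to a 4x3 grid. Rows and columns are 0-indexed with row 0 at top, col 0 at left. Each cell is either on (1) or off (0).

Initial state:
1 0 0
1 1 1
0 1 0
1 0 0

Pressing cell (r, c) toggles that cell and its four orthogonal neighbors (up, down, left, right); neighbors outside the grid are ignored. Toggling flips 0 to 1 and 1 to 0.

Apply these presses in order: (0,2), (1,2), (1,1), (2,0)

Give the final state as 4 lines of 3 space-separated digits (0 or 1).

Answer: 1 0 0
1 1 0
1 1 1
0 0 0

Derivation:
After press 1 at (0,2):
1 1 1
1 1 0
0 1 0
1 0 0

After press 2 at (1,2):
1 1 0
1 0 1
0 1 1
1 0 0

After press 3 at (1,1):
1 0 0
0 1 0
0 0 1
1 0 0

After press 4 at (2,0):
1 0 0
1 1 0
1 1 1
0 0 0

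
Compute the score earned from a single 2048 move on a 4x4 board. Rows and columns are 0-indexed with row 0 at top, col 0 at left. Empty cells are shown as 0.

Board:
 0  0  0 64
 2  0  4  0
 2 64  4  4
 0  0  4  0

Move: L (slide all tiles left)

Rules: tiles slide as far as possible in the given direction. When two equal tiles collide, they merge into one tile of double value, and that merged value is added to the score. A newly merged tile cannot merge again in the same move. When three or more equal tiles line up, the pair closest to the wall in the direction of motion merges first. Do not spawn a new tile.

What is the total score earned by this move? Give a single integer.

Answer: 8

Derivation:
Slide left:
row 0: [0, 0, 0, 64] -> [64, 0, 0, 0]  score +0 (running 0)
row 1: [2, 0, 4, 0] -> [2, 4, 0, 0]  score +0 (running 0)
row 2: [2, 64, 4, 4] -> [2, 64, 8, 0]  score +8 (running 8)
row 3: [0, 0, 4, 0] -> [4, 0, 0, 0]  score +0 (running 8)
Board after move:
64  0  0  0
 2  4  0  0
 2 64  8  0
 4  0  0  0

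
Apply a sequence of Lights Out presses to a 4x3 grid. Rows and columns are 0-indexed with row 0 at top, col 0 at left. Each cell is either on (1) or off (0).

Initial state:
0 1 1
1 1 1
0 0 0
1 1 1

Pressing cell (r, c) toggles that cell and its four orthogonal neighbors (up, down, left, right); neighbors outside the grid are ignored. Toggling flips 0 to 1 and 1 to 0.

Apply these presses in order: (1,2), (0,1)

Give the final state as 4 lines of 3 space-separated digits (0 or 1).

After press 1 at (1,2):
0 1 0
1 0 0
0 0 1
1 1 1

After press 2 at (0,1):
1 0 1
1 1 0
0 0 1
1 1 1

Answer: 1 0 1
1 1 0
0 0 1
1 1 1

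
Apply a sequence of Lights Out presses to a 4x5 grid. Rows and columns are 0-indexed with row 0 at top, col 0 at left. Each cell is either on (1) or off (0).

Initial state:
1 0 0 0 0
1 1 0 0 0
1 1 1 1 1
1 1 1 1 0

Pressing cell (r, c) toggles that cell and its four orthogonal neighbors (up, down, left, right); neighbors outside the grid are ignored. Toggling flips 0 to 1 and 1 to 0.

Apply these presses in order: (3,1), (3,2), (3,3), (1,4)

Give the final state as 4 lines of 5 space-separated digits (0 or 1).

Answer: 1 0 0 0 1
1 1 0 1 1
1 0 0 0 0
0 1 0 1 1

Derivation:
After press 1 at (3,1):
1 0 0 0 0
1 1 0 0 0
1 0 1 1 1
0 0 0 1 0

After press 2 at (3,2):
1 0 0 0 0
1 1 0 0 0
1 0 0 1 1
0 1 1 0 0

After press 3 at (3,3):
1 0 0 0 0
1 1 0 0 0
1 0 0 0 1
0 1 0 1 1

After press 4 at (1,4):
1 0 0 0 1
1 1 0 1 1
1 0 0 0 0
0 1 0 1 1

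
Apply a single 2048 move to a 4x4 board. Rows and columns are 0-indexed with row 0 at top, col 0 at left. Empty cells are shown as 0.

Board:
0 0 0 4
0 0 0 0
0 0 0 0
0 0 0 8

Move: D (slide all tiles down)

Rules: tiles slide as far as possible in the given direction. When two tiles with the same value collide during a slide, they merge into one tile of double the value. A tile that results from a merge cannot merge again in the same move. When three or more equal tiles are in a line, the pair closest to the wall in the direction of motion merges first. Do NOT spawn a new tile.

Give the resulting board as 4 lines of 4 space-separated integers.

Slide down:
col 0: [0, 0, 0, 0] -> [0, 0, 0, 0]
col 1: [0, 0, 0, 0] -> [0, 0, 0, 0]
col 2: [0, 0, 0, 0] -> [0, 0, 0, 0]
col 3: [4, 0, 0, 8] -> [0, 0, 4, 8]

Answer: 0 0 0 0
0 0 0 0
0 0 0 4
0 0 0 8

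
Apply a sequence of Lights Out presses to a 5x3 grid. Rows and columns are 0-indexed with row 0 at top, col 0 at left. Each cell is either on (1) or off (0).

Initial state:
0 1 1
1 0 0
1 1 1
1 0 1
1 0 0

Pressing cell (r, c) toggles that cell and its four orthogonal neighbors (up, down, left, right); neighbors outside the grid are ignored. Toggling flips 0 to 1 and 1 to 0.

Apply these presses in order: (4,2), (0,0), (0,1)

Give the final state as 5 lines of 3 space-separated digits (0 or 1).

After press 1 at (4,2):
0 1 1
1 0 0
1 1 1
1 0 0
1 1 1

After press 2 at (0,0):
1 0 1
0 0 0
1 1 1
1 0 0
1 1 1

After press 3 at (0,1):
0 1 0
0 1 0
1 1 1
1 0 0
1 1 1

Answer: 0 1 0
0 1 0
1 1 1
1 0 0
1 1 1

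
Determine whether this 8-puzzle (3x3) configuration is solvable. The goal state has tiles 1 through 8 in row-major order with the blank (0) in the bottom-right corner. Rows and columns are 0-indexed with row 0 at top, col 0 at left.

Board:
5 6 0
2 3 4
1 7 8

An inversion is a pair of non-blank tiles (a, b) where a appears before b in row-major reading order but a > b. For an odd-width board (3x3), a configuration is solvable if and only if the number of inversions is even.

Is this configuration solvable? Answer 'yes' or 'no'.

Inversions (pairs i<j in row-major order where tile[i] > tile[j] > 0): 11
11 is odd, so the puzzle is not solvable.

Answer: no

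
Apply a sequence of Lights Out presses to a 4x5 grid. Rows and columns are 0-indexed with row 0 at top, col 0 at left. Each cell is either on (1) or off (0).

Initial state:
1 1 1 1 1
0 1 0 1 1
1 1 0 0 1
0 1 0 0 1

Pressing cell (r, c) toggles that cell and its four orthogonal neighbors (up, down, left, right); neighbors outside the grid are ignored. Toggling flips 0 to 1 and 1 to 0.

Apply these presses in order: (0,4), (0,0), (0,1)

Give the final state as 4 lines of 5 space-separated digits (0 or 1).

Answer: 1 1 0 0 0
1 0 0 1 0
1 1 0 0 1
0 1 0 0 1

Derivation:
After press 1 at (0,4):
1 1 1 0 0
0 1 0 1 0
1 1 0 0 1
0 1 0 0 1

After press 2 at (0,0):
0 0 1 0 0
1 1 0 1 0
1 1 0 0 1
0 1 0 0 1

After press 3 at (0,1):
1 1 0 0 0
1 0 0 1 0
1 1 0 0 1
0 1 0 0 1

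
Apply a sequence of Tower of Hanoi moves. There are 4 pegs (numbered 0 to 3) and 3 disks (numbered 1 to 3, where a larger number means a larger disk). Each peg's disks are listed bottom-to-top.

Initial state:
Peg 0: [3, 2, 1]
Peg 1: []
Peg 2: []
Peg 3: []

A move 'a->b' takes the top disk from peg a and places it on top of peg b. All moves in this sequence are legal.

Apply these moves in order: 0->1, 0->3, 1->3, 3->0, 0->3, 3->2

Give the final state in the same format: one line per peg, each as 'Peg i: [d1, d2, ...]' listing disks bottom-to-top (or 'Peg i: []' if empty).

Answer: Peg 0: [3]
Peg 1: []
Peg 2: [1]
Peg 3: [2]

Derivation:
After move 1 (0->1):
Peg 0: [3, 2]
Peg 1: [1]
Peg 2: []
Peg 3: []

After move 2 (0->3):
Peg 0: [3]
Peg 1: [1]
Peg 2: []
Peg 3: [2]

After move 3 (1->3):
Peg 0: [3]
Peg 1: []
Peg 2: []
Peg 3: [2, 1]

After move 4 (3->0):
Peg 0: [3, 1]
Peg 1: []
Peg 2: []
Peg 3: [2]

After move 5 (0->3):
Peg 0: [3]
Peg 1: []
Peg 2: []
Peg 3: [2, 1]

After move 6 (3->2):
Peg 0: [3]
Peg 1: []
Peg 2: [1]
Peg 3: [2]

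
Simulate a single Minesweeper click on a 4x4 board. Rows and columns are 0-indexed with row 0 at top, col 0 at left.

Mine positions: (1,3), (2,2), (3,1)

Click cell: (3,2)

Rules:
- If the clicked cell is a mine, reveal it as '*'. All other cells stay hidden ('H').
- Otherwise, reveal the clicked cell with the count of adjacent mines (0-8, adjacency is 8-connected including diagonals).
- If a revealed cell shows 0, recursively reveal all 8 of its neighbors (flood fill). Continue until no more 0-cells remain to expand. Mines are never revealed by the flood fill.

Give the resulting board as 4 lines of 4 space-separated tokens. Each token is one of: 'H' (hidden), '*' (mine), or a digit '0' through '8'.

H H H H
H H H H
H H H H
H H 2 H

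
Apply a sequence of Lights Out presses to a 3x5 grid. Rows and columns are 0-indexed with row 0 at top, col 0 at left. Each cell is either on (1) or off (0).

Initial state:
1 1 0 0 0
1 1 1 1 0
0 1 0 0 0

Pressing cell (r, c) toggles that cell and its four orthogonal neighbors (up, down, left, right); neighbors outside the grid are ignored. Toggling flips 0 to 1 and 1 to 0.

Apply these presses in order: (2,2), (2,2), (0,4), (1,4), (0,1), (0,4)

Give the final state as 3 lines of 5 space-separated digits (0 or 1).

Answer: 0 0 1 0 1
1 0 1 0 1
0 1 0 0 1

Derivation:
After press 1 at (2,2):
1 1 0 0 0
1 1 0 1 0
0 0 1 1 0

After press 2 at (2,2):
1 1 0 0 0
1 1 1 1 0
0 1 0 0 0

After press 3 at (0,4):
1 1 0 1 1
1 1 1 1 1
0 1 0 0 0

After press 4 at (1,4):
1 1 0 1 0
1 1 1 0 0
0 1 0 0 1

After press 5 at (0,1):
0 0 1 1 0
1 0 1 0 0
0 1 0 0 1

After press 6 at (0,4):
0 0 1 0 1
1 0 1 0 1
0 1 0 0 1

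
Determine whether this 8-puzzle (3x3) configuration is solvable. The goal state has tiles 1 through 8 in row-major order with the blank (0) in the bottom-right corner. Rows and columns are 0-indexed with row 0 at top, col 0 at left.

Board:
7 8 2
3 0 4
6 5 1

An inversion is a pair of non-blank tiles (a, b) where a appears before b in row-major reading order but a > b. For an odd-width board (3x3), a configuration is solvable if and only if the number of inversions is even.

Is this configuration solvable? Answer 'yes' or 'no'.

Inversions (pairs i<j in row-major order where tile[i] > tile[j] > 0): 18
18 is even, so the puzzle is solvable.

Answer: yes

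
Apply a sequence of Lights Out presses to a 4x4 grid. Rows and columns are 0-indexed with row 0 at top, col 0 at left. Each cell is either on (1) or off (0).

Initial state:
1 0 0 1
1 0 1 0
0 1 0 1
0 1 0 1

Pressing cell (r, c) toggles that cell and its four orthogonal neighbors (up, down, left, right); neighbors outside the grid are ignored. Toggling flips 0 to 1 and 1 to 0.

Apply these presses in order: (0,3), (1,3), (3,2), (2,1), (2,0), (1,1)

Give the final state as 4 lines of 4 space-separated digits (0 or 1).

After press 1 at (0,3):
1 0 1 0
1 0 1 1
0 1 0 1
0 1 0 1

After press 2 at (1,3):
1 0 1 1
1 0 0 0
0 1 0 0
0 1 0 1

After press 3 at (3,2):
1 0 1 1
1 0 0 0
0 1 1 0
0 0 1 0

After press 4 at (2,1):
1 0 1 1
1 1 0 0
1 0 0 0
0 1 1 0

After press 5 at (2,0):
1 0 1 1
0 1 0 0
0 1 0 0
1 1 1 0

After press 6 at (1,1):
1 1 1 1
1 0 1 0
0 0 0 0
1 1 1 0

Answer: 1 1 1 1
1 0 1 0
0 0 0 0
1 1 1 0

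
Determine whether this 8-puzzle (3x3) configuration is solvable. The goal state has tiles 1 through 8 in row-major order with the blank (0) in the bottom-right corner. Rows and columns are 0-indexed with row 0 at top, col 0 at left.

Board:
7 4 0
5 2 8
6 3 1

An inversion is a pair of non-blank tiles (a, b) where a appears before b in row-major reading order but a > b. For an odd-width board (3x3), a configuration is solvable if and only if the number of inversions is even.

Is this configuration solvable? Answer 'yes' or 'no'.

Answer: no

Derivation:
Inversions (pairs i<j in row-major order where tile[i] > tile[j] > 0): 19
19 is odd, so the puzzle is not solvable.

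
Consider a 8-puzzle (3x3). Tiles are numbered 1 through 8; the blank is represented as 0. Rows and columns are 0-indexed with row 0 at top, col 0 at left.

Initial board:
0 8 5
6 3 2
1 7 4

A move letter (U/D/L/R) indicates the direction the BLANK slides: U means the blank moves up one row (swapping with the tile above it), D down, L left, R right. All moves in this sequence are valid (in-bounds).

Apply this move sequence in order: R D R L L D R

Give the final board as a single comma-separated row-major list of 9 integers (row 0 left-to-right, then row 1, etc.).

After move 1 (R):
8 0 5
6 3 2
1 7 4

After move 2 (D):
8 3 5
6 0 2
1 7 4

After move 3 (R):
8 3 5
6 2 0
1 7 4

After move 4 (L):
8 3 5
6 0 2
1 7 4

After move 5 (L):
8 3 5
0 6 2
1 7 4

After move 6 (D):
8 3 5
1 6 2
0 7 4

After move 7 (R):
8 3 5
1 6 2
7 0 4

Answer: 8, 3, 5, 1, 6, 2, 7, 0, 4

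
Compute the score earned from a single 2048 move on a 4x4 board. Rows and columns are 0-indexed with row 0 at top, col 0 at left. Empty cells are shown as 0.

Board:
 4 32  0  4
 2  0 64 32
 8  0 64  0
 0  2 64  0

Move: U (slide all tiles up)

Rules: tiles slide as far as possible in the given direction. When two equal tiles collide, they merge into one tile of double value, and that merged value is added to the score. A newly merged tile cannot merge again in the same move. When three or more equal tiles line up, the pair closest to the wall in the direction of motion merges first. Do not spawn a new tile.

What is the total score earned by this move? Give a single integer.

Answer: 128

Derivation:
Slide up:
col 0: [4, 2, 8, 0] -> [4, 2, 8, 0]  score +0 (running 0)
col 1: [32, 0, 0, 2] -> [32, 2, 0, 0]  score +0 (running 0)
col 2: [0, 64, 64, 64] -> [128, 64, 0, 0]  score +128 (running 128)
col 3: [4, 32, 0, 0] -> [4, 32, 0, 0]  score +0 (running 128)
Board after move:
  4  32 128   4
  2   2  64  32
  8   0   0   0
  0   0   0   0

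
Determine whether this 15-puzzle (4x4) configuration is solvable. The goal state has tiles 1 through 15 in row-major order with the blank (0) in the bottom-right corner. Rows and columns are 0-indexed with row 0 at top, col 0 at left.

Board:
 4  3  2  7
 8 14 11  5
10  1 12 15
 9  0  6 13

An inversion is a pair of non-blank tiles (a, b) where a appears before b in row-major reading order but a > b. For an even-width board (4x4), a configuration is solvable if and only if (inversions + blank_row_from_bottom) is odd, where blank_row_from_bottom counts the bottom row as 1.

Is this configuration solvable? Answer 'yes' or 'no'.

Answer: no

Derivation:
Inversions: 35
Blank is in row 3 (0-indexed from top), which is row 1 counting from the bottom (bottom = 1).
35 + 1 = 36, which is even, so the puzzle is not solvable.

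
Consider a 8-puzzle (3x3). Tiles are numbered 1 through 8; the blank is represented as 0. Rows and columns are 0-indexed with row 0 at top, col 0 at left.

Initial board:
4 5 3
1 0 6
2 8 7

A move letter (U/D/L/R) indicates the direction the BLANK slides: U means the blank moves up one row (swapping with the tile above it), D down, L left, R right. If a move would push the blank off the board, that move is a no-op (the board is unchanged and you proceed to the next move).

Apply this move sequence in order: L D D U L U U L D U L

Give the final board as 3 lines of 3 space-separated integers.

Answer: 0 5 3
4 1 6
2 8 7

Derivation:
After move 1 (L):
4 5 3
0 1 6
2 8 7

After move 2 (D):
4 5 3
2 1 6
0 8 7

After move 3 (D):
4 5 3
2 1 6
0 8 7

After move 4 (U):
4 5 3
0 1 6
2 8 7

After move 5 (L):
4 5 3
0 1 6
2 8 7

After move 6 (U):
0 5 3
4 1 6
2 8 7

After move 7 (U):
0 5 3
4 1 6
2 8 7

After move 8 (L):
0 5 3
4 1 6
2 8 7

After move 9 (D):
4 5 3
0 1 6
2 8 7

After move 10 (U):
0 5 3
4 1 6
2 8 7

After move 11 (L):
0 5 3
4 1 6
2 8 7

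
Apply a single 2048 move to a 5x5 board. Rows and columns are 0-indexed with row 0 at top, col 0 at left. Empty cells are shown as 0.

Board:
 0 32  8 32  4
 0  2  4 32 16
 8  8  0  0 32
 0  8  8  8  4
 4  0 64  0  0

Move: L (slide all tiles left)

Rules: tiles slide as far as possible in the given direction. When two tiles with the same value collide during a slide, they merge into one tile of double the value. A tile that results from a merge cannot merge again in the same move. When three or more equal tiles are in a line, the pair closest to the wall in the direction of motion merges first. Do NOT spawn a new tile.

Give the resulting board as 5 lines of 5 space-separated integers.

Answer: 32  8 32  4  0
 2  4 32 16  0
16 32  0  0  0
16  8  4  0  0
 4 64  0  0  0

Derivation:
Slide left:
row 0: [0, 32, 8, 32, 4] -> [32, 8, 32, 4, 0]
row 1: [0, 2, 4, 32, 16] -> [2, 4, 32, 16, 0]
row 2: [8, 8, 0, 0, 32] -> [16, 32, 0, 0, 0]
row 3: [0, 8, 8, 8, 4] -> [16, 8, 4, 0, 0]
row 4: [4, 0, 64, 0, 0] -> [4, 64, 0, 0, 0]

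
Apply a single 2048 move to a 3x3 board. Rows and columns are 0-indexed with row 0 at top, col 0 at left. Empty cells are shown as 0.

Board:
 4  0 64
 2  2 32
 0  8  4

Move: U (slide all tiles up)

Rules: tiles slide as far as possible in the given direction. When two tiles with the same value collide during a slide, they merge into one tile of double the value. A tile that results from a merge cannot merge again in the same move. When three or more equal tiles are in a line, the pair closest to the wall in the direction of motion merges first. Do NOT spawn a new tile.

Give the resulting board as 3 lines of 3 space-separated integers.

Slide up:
col 0: [4, 2, 0] -> [4, 2, 0]
col 1: [0, 2, 8] -> [2, 8, 0]
col 2: [64, 32, 4] -> [64, 32, 4]

Answer:  4  2 64
 2  8 32
 0  0  4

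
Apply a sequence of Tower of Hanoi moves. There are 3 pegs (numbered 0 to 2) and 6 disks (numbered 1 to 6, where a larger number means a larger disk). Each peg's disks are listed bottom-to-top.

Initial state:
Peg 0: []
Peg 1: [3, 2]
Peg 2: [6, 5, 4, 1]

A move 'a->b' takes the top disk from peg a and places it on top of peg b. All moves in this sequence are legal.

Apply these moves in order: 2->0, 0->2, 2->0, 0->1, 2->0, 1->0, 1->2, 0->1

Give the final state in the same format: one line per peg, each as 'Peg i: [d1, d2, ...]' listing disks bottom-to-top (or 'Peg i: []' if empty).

After move 1 (2->0):
Peg 0: [1]
Peg 1: [3, 2]
Peg 2: [6, 5, 4]

After move 2 (0->2):
Peg 0: []
Peg 1: [3, 2]
Peg 2: [6, 5, 4, 1]

After move 3 (2->0):
Peg 0: [1]
Peg 1: [3, 2]
Peg 2: [6, 5, 4]

After move 4 (0->1):
Peg 0: []
Peg 1: [3, 2, 1]
Peg 2: [6, 5, 4]

After move 5 (2->0):
Peg 0: [4]
Peg 1: [3, 2, 1]
Peg 2: [6, 5]

After move 6 (1->0):
Peg 0: [4, 1]
Peg 1: [3, 2]
Peg 2: [6, 5]

After move 7 (1->2):
Peg 0: [4, 1]
Peg 1: [3]
Peg 2: [6, 5, 2]

After move 8 (0->1):
Peg 0: [4]
Peg 1: [3, 1]
Peg 2: [6, 5, 2]

Answer: Peg 0: [4]
Peg 1: [3, 1]
Peg 2: [6, 5, 2]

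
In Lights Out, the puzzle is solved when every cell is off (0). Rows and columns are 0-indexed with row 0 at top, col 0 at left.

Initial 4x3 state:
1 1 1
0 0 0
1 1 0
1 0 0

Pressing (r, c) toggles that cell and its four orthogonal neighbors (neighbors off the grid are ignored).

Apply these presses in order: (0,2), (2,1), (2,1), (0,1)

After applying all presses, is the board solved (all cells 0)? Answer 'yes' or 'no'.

Answer: no

Derivation:
After press 1 at (0,2):
1 0 0
0 0 1
1 1 0
1 0 0

After press 2 at (2,1):
1 0 0
0 1 1
0 0 1
1 1 0

After press 3 at (2,1):
1 0 0
0 0 1
1 1 0
1 0 0

After press 4 at (0,1):
0 1 1
0 1 1
1 1 0
1 0 0

Lights still on: 7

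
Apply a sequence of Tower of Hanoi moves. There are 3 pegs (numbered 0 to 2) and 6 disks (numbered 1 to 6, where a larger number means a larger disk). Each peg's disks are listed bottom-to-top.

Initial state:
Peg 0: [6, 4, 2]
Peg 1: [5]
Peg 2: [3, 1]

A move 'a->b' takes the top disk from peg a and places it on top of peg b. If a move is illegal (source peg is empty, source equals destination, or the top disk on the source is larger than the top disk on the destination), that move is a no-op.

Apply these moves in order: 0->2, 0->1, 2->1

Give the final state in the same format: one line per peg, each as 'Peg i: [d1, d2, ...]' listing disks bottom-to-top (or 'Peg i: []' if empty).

Answer: Peg 0: [6, 4]
Peg 1: [5, 2, 1]
Peg 2: [3]

Derivation:
After move 1 (0->2):
Peg 0: [6, 4, 2]
Peg 1: [5]
Peg 2: [3, 1]

After move 2 (0->1):
Peg 0: [6, 4]
Peg 1: [5, 2]
Peg 2: [3, 1]

After move 3 (2->1):
Peg 0: [6, 4]
Peg 1: [5, 2, 1]
Peg 2: [3]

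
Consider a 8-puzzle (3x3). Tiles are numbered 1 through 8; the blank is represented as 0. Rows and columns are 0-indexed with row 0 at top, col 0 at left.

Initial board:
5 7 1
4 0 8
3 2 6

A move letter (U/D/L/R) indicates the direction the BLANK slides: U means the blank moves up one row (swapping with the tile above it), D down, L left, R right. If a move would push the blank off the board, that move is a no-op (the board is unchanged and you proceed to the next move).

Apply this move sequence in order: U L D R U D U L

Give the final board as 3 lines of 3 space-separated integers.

After move 1 (U):
5 0 1
4 7 8
3 2 6

After move 2 (L):
0 5 1
4 7 8
3 2 6

After move 3 (D):
4 5 1
0 7 8
3 2 6

After move 4 (R):
4 5 1
7 0 8
3 2 6

After move 5 (U):
4 0 1
7 5 8
3 2 6

After move 6 (D):
4 5 1
7 0 8
3 2 6

After move 7 (U):
4 0 1
7 5 8
3 2 6

After move 8 (L):
0 4 1
7 5 8
3 2 6

Answer: 0 4 1
7 5 8
3 2 6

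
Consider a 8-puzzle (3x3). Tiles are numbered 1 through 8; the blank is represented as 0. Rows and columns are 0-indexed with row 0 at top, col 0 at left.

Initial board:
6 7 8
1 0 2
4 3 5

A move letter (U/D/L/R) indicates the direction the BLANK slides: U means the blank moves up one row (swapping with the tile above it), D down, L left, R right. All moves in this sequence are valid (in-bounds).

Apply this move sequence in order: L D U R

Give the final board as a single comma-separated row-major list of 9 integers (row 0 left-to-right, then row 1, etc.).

Answer: 6, 7, 8, 1, 0, 2, 4, 3, 5

Derivation:
After move 1 (L):
6 7 8
0 1 2
4 3 5

After move 2 (D):
6 7 8
4 1 2
0 3 5

After move 3 (U):
6 7 8
0 1 2
4 3 5

After move 4 (R):
6 7 8
1 0 2
4 3 5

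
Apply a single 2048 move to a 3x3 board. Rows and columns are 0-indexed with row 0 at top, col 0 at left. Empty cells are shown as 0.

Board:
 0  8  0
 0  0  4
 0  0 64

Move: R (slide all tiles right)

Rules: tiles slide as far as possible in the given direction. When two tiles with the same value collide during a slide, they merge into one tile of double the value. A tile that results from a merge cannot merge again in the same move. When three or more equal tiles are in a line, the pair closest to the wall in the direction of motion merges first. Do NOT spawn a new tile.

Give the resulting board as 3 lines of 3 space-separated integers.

Slide right:
row 0: [0, 8, 0] -> [0, 0, 8]
row 1: [0, 0, 4] -> [0, 0, 4]
row 2: [0, 0, 64] -> [0, 0, 64]

Answer:  0  0  8
 0  0  4
 0  0 64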